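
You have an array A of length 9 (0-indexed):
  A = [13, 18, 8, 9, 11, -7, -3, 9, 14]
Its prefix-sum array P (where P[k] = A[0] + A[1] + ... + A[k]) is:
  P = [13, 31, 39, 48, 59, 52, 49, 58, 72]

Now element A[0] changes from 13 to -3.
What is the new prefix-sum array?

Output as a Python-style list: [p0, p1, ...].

Answer: [-3, 15, 23, 32, 43, 36, 33, 42, 56]

Derivation:
Change: A[0] 13 -> -3, delta = -16
P[k] for k < 0: unchanged (A[0] not included)
P[k] for k >= 0: shift by delta = -16
  P[0] = 13 + -16 = -3
  P[1] = 31 + -16 = 15
  P[2] = 39 + -16 = 23
  P[3] = 48 + -16 = 32
  P[4] = 59 + -16 = 43
  P[5] = 52 + -16 = 36
  P[6] = 49 + -16 = 33
  P[7] = 58 + -16 = 42
  P[8] = 72 + -16 = 56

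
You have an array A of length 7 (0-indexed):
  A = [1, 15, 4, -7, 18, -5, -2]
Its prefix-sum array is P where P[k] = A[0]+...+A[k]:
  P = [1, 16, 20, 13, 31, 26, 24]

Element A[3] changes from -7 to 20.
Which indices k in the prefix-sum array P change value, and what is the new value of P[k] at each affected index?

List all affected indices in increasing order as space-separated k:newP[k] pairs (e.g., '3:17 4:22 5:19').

P[k] = A[0] + ... + A[k]
P[k] includes A[3] iff k >= 3
Affected indices: 3, 4, ..., 6; delta = 27
  P[3]: 13 + 27 = 40
  P[4]: 31 + 27 = 58
  P[5]: 26 + 27 = 53
  P[6]: 24 + 27 = 51

Answer: 3:40 4:58 5:53 6:51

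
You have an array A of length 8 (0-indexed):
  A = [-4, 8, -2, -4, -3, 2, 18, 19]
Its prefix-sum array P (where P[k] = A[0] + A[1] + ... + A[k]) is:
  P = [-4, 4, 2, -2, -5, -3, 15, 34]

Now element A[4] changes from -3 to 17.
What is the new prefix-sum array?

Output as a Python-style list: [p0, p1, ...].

Answer: [-4, 4, 2, -2, 15, 17, 35, 54]

Derivation:
Change: A[4] -3 -> 17, delta = 20
P[k] for k < 4: unchanged (A[4] not included)
P[k] for k >= 4: shift by delta = 20
  P[0] = -4 + 0 = -4
  P[1] = 4 + 0 = 4
  P[2] = 2 + 0 = 2
  P[3] = -2 + 0 = -2
  P[4] = -5 + 20 = 15
  P[5] = -3 + 20 = 17
  P[6] = 15 + 20 = 35
  P[7] = 34 + 20 = 54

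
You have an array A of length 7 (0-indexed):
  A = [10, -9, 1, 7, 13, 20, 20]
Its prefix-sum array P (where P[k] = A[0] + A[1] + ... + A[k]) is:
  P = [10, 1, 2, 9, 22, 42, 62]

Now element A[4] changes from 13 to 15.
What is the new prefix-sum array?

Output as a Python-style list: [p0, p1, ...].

Answer: [10, 1, 2, 9, 24, 44, 64]

Derivation:
Change: A[4] 13 -> 15, delta = 2
P[k] for k < 4: unchanged (A[4] not included)
P[k] for k >= 4: shift by delta = 2
  P[0] = 10 + 0 = 10
  P[1] = 1 + 0 = 1
  P[2] = 2 + 0 = 2
  P[3] = 9 + 0 = 9
  P[4] = 22 + 2 = 24
  P[5] = 42 + 2 = 44
  P[6] = 62 + 2 = 64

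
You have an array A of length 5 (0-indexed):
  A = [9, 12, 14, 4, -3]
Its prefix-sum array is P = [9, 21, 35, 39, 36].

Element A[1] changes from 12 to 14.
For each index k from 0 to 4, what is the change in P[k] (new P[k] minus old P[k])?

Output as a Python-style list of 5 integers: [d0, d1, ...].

Element change: A[1] 12 -> 14, delta = 2
For k < 1: P[k] unchanged, delta_P[k] = 0
For k >= 1: P[k] shifts by exactly 2
Delta array: [0, 2, 2, 2, 2]

Answer: [0, 2, 2, 2, 2]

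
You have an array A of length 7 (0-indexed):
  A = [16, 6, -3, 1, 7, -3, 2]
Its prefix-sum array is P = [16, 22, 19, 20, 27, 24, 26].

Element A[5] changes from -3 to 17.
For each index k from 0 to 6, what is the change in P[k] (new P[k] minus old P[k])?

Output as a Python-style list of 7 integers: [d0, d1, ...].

Answer: [0, 0, 0, 0, 0, 20, 20]

Derivation:
Element change: A[5] -3 -> 17, delta = 20
For k < 5: P[k] unchanged, delta_P[k] = 0
For k >= 5: P[k] shifts by exactly 20
Delta array: [0, 0, 0, 0, 0, 20, 20]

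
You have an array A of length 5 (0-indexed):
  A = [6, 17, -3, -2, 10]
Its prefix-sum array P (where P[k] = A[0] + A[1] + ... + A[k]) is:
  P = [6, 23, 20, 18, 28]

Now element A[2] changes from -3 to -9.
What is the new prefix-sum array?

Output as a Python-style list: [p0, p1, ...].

Change: A[2] -3 -> -9, delta = -6
P[k] for k < 2: unchanged (A[2] not included)
P[k] for k >= 2: shift by delta = -6
  P[0] = 6 + 0 = 6
  P[1] = 23 + 0 = 23
  P[2] = 20 + -6 = 14
  P[3] = 18 + -6 = 12
  P[4] = 28 + -6 = 22

Answer: [6, 23, 14, 12, 22]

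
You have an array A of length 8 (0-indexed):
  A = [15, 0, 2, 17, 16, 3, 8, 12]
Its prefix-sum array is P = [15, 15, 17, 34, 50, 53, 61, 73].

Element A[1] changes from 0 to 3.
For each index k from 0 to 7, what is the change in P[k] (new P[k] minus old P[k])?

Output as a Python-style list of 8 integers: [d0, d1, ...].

Element change: A[1] 0 -> 3, delta = 3
For k < 1: P[k] unchanged, delta_P[k] = 0
For k >= 1: P[k] shifts by exactly 3
Delta array: [0, 3, 3, 3, 3, 3, 3, 3]

Answer: [0, 3, 3, 3, 3, 3, 3, 3]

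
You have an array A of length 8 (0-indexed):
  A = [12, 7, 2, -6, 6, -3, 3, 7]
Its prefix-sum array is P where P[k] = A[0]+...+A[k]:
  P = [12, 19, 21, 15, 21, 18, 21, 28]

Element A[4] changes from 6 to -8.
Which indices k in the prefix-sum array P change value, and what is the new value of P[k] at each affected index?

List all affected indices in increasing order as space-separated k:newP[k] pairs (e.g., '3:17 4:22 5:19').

P[k] = A[0] + ... + A[k]
P[k] includes A[4] iff k >= 4
Affected indices: 4, 5, ..., 7; delta = -14
  P[4]: 21 + -14 = 7
  P[5]: 18 + -14 = 4
  P[6]: 21 + -14 = 7
  P[7]: 28 + -14 = 14

Answer: 4:7 5:4 6:7 7:14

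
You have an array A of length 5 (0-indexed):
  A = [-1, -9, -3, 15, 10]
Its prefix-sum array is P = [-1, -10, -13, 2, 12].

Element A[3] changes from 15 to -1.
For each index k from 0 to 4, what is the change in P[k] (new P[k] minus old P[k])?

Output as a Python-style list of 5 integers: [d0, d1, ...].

Element change: A[3] 15 -> -1, delta = -16
For k < 3: P[k] unchanged, delta_P[k] = 0
For k >= 3: P[k] shifts by exactly -16
Delta array: [0, 0, 0, -16, -16]

Answer: [0, 0, 0, -16, -16]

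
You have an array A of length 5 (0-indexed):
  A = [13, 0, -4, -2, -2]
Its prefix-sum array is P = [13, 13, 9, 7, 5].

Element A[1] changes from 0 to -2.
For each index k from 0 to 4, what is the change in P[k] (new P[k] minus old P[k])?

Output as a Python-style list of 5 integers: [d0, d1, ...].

Element change: A[1] 0 -> -2, delta = -2
For k < 1: P[k] unchanged, delta_P[k] = 0
For k >= 1: P[k] shifts by exactly -2
Delta array: [0, -2, -2, -2, -2]

Answer: [0, -2, -2, -2, -2]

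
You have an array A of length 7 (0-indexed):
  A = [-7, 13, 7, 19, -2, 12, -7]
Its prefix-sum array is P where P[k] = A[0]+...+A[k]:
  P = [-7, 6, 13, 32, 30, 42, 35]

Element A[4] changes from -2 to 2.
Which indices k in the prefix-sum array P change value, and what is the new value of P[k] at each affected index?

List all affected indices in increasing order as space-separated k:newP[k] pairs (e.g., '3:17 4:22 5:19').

Answer: 4:34 5:46 6:39

Derivation:
P[k] = A[0] + ... + A[k]
P[k] includes A[4] iff k >= 4
Affected indices: 4, 5, ..., 6; delta = 4
  P[4]: 30 + 4 = 34
  P[5]: 42 + 4 = 46
  P[6]: 35 + 4 = 39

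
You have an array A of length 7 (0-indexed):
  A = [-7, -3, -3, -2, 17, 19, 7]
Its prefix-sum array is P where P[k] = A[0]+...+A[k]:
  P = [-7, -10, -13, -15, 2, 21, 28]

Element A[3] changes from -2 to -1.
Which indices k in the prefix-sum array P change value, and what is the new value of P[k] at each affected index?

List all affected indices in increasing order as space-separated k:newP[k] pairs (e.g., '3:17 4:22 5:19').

Answer: 3:-14 4:3 5:22 6:29

Derivation:
P[k] = A[0] + ... + A[k]
P[k] includes A[3] iff k >= 3
Affected indices: 3, 4, ..., 6; delta = 1
  P[3]: -15 + 1 = -14
  P[4]: 2 + 1 = 3
  P[5]: 21 + 1 = 22
  P[6]: 28 + 1 = 29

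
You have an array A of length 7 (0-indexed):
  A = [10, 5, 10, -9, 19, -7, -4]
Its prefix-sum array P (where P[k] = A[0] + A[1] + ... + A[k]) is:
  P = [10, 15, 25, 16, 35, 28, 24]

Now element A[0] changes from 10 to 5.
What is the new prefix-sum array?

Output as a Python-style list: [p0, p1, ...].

Answer: [5, 10, 20, 11, 30, 23, 19]

Derivation:
Change: A[0] 10 -> 5, delta = -5
P[k] for k < 0: unchanged (A[0] not included)
P[k] for k >= 0: shift by delta = -5
  P[0] = 10 + -5 = 5
  P[1] = 15 + -5 = 10
  P[2] = 25 + -5 = 20
  P[3] = 16 + -5 = 11
  P[4] = 35 + -5 = 30
  P[5] = 28 + -5 = 23
  P[6] = 24 + -5 = 19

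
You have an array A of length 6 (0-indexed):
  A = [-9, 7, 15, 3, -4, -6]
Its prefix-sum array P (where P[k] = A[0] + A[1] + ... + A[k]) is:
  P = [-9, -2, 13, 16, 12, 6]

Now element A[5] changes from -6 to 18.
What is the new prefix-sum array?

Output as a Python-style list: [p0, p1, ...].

Answer: [-9, -2, 13, 16, 12, 30]

Derivation:
Change: A[5] -6 -> 18, delta = 24
P[k] for k < 5: unchanged (A[5] not included)
P[k] for k >= 5: shift by delta = 24
  P[0] = -9 + 0 = -9
  P[1] = -2 + 0 = -2
  P[2] = 13 + 0 = 13
  P[3] = 16 + 0 = 16
  P[4] = 12 + 0 = 12
  P[5] = 6 + 24 = 30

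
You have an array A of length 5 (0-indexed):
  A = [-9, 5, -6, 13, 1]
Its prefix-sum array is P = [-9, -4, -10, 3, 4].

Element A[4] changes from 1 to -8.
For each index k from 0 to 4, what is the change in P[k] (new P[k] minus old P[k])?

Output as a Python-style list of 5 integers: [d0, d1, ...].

Answer: [0, 0, 0, 0, -9]

Derivation:
Element change: A[4] 1 -> -8, delta = -9
For k < 4: P[k] unchanged, delta_P[k] = 0
For k >= 4: P[k] shifts by exactly -9
Delta array: [0, 0, 0, 0, -9]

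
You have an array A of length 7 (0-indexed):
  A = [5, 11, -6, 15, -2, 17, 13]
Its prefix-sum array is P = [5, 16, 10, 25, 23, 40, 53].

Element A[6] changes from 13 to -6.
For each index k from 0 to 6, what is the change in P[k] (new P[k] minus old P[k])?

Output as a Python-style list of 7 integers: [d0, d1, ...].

Answer: [0, 0, 0, 0, 0, 0, -19]

Derivation:
Element change: A[6] 13 -> -6, delta = -19
For k < 6: P[k] unchanged, delta_P[k] = 0
For k >= 6: P[k] shifts by exactly -19
Delta array: [0, 0, 0, 0, 0, 0, -19]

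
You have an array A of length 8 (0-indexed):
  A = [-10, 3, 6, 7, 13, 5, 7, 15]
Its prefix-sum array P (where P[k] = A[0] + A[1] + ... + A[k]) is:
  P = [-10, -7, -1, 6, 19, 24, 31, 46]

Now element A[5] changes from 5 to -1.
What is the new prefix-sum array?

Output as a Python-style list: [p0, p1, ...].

Answer: [-10, -7, -1, 6, 19, 18, 25, 40]

Derivation:
Change: A[5] 5 -> -1, delta = -6
P[k] for k < 5: unchanged (A[5] not included)
P[k] for k >= 5: shift by delta = -6
  P[0] = -10 + 0 = -10
  P[1] = -7 + 0 = -7
  P[2] = -1 + 0 = -1
  P[3] = 6 + 0 = 6
  P[4] = 19 + 0 = 19
  P[5] = 24 + -6 = 18
  P[6] = 31 + -6 = 25
  P[7] = 46 + -6 = 40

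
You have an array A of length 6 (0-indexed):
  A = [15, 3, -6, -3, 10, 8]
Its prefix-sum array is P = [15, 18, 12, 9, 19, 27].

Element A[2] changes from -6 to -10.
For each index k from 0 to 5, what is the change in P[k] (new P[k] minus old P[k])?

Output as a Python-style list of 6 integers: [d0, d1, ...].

Answer: [0, 0, -4, -4, -4, -4]

Derivation:
Element change: A[2] -6 -> -10, delta = -4
For k < 2: P[k] unchanged, delta_P[k] = 0
For k >= 2: P[k] shifts by exactly -4
Delta array: [0, 0, -4, -4, -4, -4]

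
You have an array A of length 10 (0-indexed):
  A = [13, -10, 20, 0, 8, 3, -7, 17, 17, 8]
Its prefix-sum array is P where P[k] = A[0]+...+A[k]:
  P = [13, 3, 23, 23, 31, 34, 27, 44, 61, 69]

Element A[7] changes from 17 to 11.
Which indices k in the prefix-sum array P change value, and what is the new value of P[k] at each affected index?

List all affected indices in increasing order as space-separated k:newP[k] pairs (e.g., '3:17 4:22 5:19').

P[k] = A[0] + ... + A[k]
P[k] includes A[7] iff k >= 7
Affected indices: 7, 8, ..., 9; delta = -6
  P[7]: 44 + -6 = 38
  P[8]: 61 + -6 = 55
  P[9]: 69 + -6 = 63

Answer: 7:38 8:55 9:63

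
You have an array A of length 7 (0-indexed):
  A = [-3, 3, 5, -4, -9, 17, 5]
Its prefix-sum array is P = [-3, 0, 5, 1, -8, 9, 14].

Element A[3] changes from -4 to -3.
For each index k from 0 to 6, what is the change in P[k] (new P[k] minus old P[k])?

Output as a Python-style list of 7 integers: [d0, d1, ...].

Element change: A[3] -4 -> -3, delta = 1
For k < 3: P[k] unchanged, delta_P[k] = 0
For k >= 3: P[k] shifts by exactly 1
Delta array: [0, 0, 0, 1, 1, 1, 1]

Answer: [0, 0, 0, 1, 1, 1, 1]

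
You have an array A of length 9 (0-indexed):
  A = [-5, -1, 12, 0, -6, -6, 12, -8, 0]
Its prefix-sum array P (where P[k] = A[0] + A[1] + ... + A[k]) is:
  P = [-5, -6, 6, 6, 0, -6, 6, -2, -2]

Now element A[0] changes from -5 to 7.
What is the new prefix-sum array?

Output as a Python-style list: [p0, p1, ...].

Change: A[0] -5 -> 7, delta = 12
P[k] for k < 0: unchanged (A[0] not included)
P[k] for k >= 0: shift by delta = 12
  P[0] = -5 + 12 = 7
  P[1] = -6 + 12 = 6
  P[2] = 6 + 12 = 18
  P[3] = 6 + 12 = 18
  P[4] = 0 + 12 = 12
  P[5] = -6 + 12 = 6
  P[6] = 6 + 12 = 18
  P[7] = -2 + 12 = 10
  P[8] = -2 + 12 = 10

Answer: [7, 6, 18, 18, 12, 6, 18, 10, 10]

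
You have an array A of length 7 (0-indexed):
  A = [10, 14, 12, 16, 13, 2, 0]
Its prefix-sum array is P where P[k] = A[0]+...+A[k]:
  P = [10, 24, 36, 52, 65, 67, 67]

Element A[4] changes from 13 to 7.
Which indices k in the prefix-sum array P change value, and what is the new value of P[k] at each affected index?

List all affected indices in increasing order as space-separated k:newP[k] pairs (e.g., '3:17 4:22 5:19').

Answer: 4:59 5:61 6:61

Derivation:
P[k] = A[0] + ... + A[k]
P[k] includes A[4] iff k >= 4
Affected indices: 4, 5, ..., 6; delta = -6
  P[4]: 65 + -6 = 59
  P[5]: 67 + -6 = 61
  P[6]: 67 + -6 = 61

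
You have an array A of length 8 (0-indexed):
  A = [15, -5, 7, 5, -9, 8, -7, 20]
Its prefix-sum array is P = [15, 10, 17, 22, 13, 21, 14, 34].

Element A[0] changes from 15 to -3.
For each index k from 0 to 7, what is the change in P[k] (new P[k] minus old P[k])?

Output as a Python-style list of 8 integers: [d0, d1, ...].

Answer: [-18, -18, -18, -18, -18, -18, -18, -18]

Derivation:
Element change: A[0] 15 -> -3, delta = -18
For k < 0: P[k] unchanged, delta_P[k] = 0
For k >= 0: P[k] shifts by exactly -18
Delta array: [-18, -18, -18, -18, -18, -18, -18, -18]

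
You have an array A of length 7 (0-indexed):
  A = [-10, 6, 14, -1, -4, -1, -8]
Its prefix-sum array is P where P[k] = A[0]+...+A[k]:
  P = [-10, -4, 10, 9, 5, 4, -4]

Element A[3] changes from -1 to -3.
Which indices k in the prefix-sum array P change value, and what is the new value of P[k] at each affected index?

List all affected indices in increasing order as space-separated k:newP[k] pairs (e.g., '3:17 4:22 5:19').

P[k] = A[0] + ... + A[k]
P[k] includes A[3] iff k >= 3
Affected indices: 3, 4, ..., 6; delta = -2
  P[3]: 9 + -2 = 7
  P[4]: 5 + -2 = 3
  P[5]: 4 + -2 = 2
  P[6]: -4 + -2 = -6

Answer: 3:7 4:3 5:2 6:-6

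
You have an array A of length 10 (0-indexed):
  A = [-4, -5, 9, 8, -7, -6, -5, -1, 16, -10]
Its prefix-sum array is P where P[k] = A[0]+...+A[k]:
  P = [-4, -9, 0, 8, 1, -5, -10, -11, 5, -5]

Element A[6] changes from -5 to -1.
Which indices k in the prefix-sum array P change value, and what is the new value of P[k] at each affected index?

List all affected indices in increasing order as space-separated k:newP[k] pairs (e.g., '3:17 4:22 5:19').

P[k] = A[0] + ... + A[k]
P[k] includes A[6] iff k >= 6
Affected indices: 6, 7, ..., 9; delta = 4
  P[6]: -10 + 4 = -6
  P[7]: -11 + 4 = -7
  P[8]: 5 + 4 = 9
  P[9]: -5 + 4 = -1

Answer: 6:-6 7:-7 8:9 9:-1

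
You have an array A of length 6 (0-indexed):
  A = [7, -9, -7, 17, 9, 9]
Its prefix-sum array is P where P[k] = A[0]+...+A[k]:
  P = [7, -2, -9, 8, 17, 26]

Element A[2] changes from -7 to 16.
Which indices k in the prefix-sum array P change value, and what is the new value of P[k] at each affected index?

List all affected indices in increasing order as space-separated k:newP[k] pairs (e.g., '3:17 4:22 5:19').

P[k] = A[0] + ... + A[k]
P[k] includes A[2] iff k >= 2
Affected indices: 2, 3, ..., 5; delta = 23
  P[2]: -9 + 23 = 14
  P[3]: 8 + 23 = 31
  P[4]: 17 + 23 = 40
  P[5]: 26 + 23 = 49

Answer: 2:14 3:31 4:40 5:49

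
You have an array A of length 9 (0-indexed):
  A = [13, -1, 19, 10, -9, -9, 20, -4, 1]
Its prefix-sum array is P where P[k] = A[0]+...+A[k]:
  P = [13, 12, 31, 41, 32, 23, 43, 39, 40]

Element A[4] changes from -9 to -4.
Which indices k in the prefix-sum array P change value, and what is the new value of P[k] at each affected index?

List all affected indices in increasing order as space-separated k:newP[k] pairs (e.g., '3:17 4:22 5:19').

Answer: 4:37 5:28 6:48 7:44 8:45

Derivation:
P[k] = A[0] + ... + A[k]
P[k] includes A[4] iff k >= 4
Affected indices: 4, 5, ..., 8; delta = 5
  P[4]: 32 + 5 = 37
  P[5]: 23 + 5 = 28
  P[6]: 43 + 5 = 48
  P[7]: 39 + 5 = 44
  P[8]: 40 + 5 = 45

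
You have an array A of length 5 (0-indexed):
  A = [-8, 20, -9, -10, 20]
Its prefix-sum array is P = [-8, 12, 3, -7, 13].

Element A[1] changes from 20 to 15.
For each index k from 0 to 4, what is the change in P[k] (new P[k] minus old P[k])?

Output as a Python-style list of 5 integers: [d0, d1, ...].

Element change: A[1] 20 -> 15, delta = -5
For k < 1: P[k] unchanged, delta_P[k] = 0
For k >= 1: P[k] shifts by exactly -5
Delta array: [0, -5, -5, -5, -5]

Answer: [0, -5, -5, -5, -5]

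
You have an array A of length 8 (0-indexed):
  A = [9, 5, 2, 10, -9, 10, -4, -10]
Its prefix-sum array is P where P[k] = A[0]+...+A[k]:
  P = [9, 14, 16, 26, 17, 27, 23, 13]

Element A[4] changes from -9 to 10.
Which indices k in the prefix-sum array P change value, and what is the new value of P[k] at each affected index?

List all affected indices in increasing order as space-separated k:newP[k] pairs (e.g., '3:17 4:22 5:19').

Answer: 4:36 5:46 6:42 7:32

Derivation:
P[k] = A[0] + ... + A[k]
P[k] includes A[4] iff k >= 4
Affected indices: 4, 5, ..., 7; delta = 19
  P[4]: 17 + 19 = 36
  P[5]: 27 + 19 = 46
  P[6]: 23 + 19 = 42
  P[7]: 13 + 19 = 32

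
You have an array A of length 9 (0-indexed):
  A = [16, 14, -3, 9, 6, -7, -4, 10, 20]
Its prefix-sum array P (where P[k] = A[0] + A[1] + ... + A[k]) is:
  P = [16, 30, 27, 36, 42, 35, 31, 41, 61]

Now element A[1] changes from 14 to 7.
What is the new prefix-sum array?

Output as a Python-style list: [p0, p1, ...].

Change: A[1] 14 -> 7, delta = -7
P[k] for k < 1: unchanged (A[1] not included)
P[k] for k >= 1: shift by delta = -7
  P[0] = 16 + 0 = 16
  P[1] = 30 + -7 = 23
  P[2] = 27 + -7 = 20
  P[3] = 36 + -7 = 29
  P[4] = 42 + -7 = 35
  P[5] = 35 + -7 = 28
  P[6] = 31 + -7 = 24
  P[7] = 41 + -7 = 34
  P[8] = 61 + -7 = 54

Answer: [16, 23, 20, 29, 35, 28, 24, 34, 54]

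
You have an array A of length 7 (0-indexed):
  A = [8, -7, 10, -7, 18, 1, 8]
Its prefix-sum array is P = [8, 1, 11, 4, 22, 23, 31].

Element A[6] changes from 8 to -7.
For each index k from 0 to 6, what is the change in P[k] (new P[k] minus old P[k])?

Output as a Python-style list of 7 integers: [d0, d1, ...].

Element change: A[6] 8 -> -7, delta = -15
For k < 6: P[k] unchanged, delta_P[k] = 0
For k >= 6: P[k] shifts by exactly -15
Delta array: [0, 0, 0, 0, 0, 0, -15]

Answer: [0, 0, 0, 0, 0, 0, -15]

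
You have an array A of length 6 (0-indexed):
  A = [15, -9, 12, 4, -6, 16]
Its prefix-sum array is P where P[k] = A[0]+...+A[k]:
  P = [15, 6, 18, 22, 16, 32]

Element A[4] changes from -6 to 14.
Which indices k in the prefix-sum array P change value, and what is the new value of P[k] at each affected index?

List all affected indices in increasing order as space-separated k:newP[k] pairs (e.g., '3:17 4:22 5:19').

Answer: 4:36 5:52

Derivation:
P[k] = A[0] + ... + A[k]
P[k] includes A[4] iff k >= 4
Affected indices: 4, 5, ..., 5; delta = 20
  P[4]: 16 + 20 = 36
  P[5]: 32 + 20 = 52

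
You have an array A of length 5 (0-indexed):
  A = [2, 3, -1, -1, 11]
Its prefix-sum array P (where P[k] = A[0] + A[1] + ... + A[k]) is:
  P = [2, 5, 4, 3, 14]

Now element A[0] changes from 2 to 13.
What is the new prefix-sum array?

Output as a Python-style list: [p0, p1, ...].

Change: A[0] 2 -> 13, delta = 11
P[k] for k < 0: unchanged (A[0] not included)
P[k] for k >= 0: shift by delta = 11
  P[0] = 2 + 11 = 13
  P[1] = 5 + 11 = 16
  P[2] = 4 + 11 = 15
  P[3] = 3 + 11 = 14
  P[4] = 14 + 11 = 25

Answer: [13, 16, 15, 14, 25]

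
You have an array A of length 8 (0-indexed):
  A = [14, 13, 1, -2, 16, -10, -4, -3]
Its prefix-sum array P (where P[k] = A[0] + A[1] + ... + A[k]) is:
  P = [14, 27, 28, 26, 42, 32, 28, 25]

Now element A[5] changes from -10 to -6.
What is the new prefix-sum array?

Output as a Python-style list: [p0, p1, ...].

Answer: [14, 27, 28, 26, 42, 36, 32, 29]

Derivation:
Change: A[5] -10 -> -6, delta = 4
P[k] for k < 5: unchanged (A[5] not included)
P[k] for k >= 5: shift by delta = 4
  P[0] = 14 + 0 = 14
  P[1] = 27 + 0 = 27
  P[2] = 28 + 0 = 28
  P[3] = 26 + 0 = 26
  P[4] = 42 + 0 = 42
  P[5] = 32 + 4 = 36
  P[6] = 28 + 4 = 32
  P[7] = 25 + 4 = 29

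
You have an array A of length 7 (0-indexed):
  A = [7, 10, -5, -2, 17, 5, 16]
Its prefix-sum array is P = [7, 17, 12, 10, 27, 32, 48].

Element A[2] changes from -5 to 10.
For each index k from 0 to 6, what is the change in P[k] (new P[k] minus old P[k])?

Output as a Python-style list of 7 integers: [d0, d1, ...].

Answer: [0, 0, 15, 15, 15, 15, 15]

Derivation:
Element change: A[2] -5 -> 10, delta = 15
For k < 2: P[k] unchanged, delta_P[k] = 0
For k >= 2: P[k] shifts by exactly 15
Delta array: [0, 0, 15, 15, 15, 15, 15]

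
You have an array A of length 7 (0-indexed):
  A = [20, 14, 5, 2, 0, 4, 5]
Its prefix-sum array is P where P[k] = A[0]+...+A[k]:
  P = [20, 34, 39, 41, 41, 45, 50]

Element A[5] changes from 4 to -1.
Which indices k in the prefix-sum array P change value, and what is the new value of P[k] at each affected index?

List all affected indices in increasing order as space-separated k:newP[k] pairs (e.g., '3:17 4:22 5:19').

P[k] = A[0] + ... + A[k]
P[k] includes A[5] iff k >= 5
Affected indices: 5, 6, ..., 6; delta = -5
  P[5]: 45 + -5 = 40
  P[6]: 50 + -5 = 45

Answer: 5:40 6:45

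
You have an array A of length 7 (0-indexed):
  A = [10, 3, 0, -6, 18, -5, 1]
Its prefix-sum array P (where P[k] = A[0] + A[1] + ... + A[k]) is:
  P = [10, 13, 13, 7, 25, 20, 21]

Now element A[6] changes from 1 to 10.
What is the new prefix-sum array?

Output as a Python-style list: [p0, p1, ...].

Answer: [10, 13, 13, 7, 25, 20, 30]

Derivation:
Change: A[6] 1 -> 10, delta = 9
P[k] for k < 6: unchanged (A[6] not included)
P[k] for k >= 6: shift by delta = 9
  P[0] = 10 + 0 = 10
  P[1] = 13 + 0 = 13
  P[2] = 13 + 0 = 13
  P[3] = 7 + 0 = 7
  P[4] = 25 + 0 = 25
  P[5] = 20 + 0 = 20
  P[6] = 21 + 9 = 30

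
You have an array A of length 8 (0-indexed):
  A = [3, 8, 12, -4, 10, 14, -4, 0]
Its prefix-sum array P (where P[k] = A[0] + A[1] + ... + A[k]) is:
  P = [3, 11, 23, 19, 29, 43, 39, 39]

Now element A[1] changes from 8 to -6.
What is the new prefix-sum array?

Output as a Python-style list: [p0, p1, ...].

Change: A[1] 8 -> -6, delta = -14
P[k] for k < 1: unchanged (A[1] not included)
P[k] for k >= 1: shift by delta = -14
  P[0] = 3 + 0 = 3
  P[1] = 11 + -14 = -3
  P[2] = 23 + -14 = 9
  P[3] = 19 + -14 = 5
  P[4] = 29 + -14 = 15
  P[5] = 43 + -14 = 29
  P[6] = 39 + -14 = 25
  P[7] = 39 + -14 = 25

Answer: [3, -3, 9, 5, 15, 29, 25, 25]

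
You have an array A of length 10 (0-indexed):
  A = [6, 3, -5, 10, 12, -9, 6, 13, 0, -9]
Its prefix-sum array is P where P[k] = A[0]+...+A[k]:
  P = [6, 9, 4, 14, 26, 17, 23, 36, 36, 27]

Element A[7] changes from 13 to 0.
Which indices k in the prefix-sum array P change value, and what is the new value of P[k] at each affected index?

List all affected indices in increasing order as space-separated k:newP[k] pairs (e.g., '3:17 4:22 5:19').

P[k] = A[0] + ... + A[k]
P[k] includes A[7] iff k >= 7
Affected indices: 7, 8, ..., 9; delta = -13
  P[7]: 36 + -13 = 23
  P[8]: 36 + -13 = 23
  P[9]: 27 + -13 = 14

Answer: 7:23 8:23 9:14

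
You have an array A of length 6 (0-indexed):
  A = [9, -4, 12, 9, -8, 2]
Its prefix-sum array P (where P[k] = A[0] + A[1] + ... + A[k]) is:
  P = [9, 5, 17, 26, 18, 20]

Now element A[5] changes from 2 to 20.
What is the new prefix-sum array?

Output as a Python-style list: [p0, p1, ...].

Change: A[5] 2 -> 20, delta = 18
P[k] for k < 5: unchanged (A[5] not included)
P[k] for k >= 5: shift by delta = 18
  P[0] = 9 + 0 = 9
  P[1] = 5 + 0 = 5
  P[2] = 17 + 0 = 17
  P[3] = 26 + 0 = 26
  P[4] = 18 + 0 = 18
  P[5] = 20 + 18 = 38

Answer: [9, 5, 17, 26, 18, 38]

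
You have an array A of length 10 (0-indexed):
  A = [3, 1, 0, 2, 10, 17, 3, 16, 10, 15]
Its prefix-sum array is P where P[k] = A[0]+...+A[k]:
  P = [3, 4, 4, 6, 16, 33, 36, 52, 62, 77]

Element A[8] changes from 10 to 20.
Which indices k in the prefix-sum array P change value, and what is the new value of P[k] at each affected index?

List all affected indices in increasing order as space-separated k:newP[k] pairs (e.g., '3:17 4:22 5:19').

P[k] = A[0] + ... + A[k]
P[k] includes A[8] iff k >= 8
Affected indices: 8, 9, ..., 9; delta = 10
  P[8]: 62 + 10 = 72
  P[9]: 77 + 10 = 87

Answer: 8:72 9:87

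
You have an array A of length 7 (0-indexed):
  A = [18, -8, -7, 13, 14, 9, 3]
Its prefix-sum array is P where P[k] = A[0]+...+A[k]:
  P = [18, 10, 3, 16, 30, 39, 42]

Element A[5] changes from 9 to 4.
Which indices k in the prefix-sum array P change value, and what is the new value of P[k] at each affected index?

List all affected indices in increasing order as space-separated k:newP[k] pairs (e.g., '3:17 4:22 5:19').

Answer: 5:34 6:37

Derivation:
P[k] = A[0] + ... + A[k]
P[k] includes A[5] iff k >= 5
Affected indices: 5, 6, ..., 6; delta = -5
  P[5]: 39 + -5 = 34
  P[6]: 42 + -5 = 37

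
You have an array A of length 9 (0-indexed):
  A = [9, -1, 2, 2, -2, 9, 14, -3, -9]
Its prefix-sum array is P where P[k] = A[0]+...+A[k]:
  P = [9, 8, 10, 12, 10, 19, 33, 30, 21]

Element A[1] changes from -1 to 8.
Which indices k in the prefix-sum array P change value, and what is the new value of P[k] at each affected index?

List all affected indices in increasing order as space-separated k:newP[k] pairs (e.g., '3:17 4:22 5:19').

P[k] = A[0] + ... + A[k]
P[k] includes A[1] iff k >= 1
Affected indices: 1, 2, ..., 8; delta = 9
  P[1]: 8 + 9 = 17
  P[2]: 10 + 9 = 19
  P[3]: 12 + 9 = 21
  P[4]: 10 + 9 = 19
  P[5]: 19 + 9 = 28
  P[6]: 33 + 9 = 42
  P[7]: 30 + 9 = 39
  P[8]: 21 + 9 = 30

Answer: 1:17 2:19 3:21 4:19 5:28 6:42 7:39 8:30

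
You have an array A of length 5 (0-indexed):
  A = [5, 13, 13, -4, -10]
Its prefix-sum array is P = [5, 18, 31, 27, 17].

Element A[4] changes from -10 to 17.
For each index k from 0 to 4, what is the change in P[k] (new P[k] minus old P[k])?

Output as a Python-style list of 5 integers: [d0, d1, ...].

Element change: A[4] -10 -> 17, delta = 27
For k < 4: P[k] unchanged, delta_P[k] = 0
For k >= 4: P[k] shifts by exactly 27
Delta array: [0, 0, 0, 0, 27]

Answer: [0, 0, 0, 0, 27]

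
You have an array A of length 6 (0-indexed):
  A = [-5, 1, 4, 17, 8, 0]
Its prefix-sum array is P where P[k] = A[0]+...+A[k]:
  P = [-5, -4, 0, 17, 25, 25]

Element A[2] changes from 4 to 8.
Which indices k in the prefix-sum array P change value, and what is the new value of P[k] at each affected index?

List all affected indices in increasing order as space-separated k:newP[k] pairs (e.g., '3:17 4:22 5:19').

P[k] = A[0] + ... + A[k]
P[k] includes A[2] iff k >= 2
Affected indices: 2, 3, ..., 5; delta = 4
  P[2]: 0 + 4 = 4
  P[3]: 17 + 4 = 21
  P[4]: 25 + 4 = 29
  P[5]: 25 + 4 = 29

Answer: 2:4 3:21 4:29 5:29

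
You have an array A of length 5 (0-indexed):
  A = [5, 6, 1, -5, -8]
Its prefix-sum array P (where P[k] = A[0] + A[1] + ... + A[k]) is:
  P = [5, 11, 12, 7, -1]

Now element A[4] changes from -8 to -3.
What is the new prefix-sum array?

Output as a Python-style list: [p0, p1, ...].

Change: A[4] -8 -> -3, delta = 5
P[k] for k < 4: unchanged (A[4] not included)
P[k] for k >= 4: shift by delta = 5
  P[0] = 5 + 0 = 5
  P[1] = 11 + 0 = 11
  P[2] = 12 + 0 = 12
  P[3] = 7 + 0 = 7
  P[4] = -1 + 5 = 4

Answer: [5, 11, 12, 7, 4]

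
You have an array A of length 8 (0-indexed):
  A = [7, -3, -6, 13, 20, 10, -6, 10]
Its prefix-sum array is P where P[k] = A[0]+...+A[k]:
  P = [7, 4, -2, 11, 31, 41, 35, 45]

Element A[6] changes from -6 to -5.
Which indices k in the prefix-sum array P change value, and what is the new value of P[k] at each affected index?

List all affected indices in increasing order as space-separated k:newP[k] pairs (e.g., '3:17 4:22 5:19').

Answer: 6:36 7:46

Derivation:
P[k] = A[0] + ... + A[k]
P[k] includes A[6] iff k >= 6
Affected indices: 6, 7, ..., 7; delta = 1
  P[6]: 35 + 1 = 36
  P[7]: 45 + 1 = 46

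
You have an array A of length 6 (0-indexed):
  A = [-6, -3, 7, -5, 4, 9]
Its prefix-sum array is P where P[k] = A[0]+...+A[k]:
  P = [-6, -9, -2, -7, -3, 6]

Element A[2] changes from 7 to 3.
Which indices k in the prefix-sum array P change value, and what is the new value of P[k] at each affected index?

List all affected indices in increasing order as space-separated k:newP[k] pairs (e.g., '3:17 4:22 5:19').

P[k] = A[0] + ... + A[k]
P[k] includes A[2] iff k >= 2
Affected indices: 2, 3, ..., 5; delta = -4
  P[2]: -2 + -4 = -6
  P[3]: -7 + -4 = -11
  P[4]: -3 + -4 = -7
  P[5]: 6 + -4 = 2

Answer: 2:-6 3:-11 4:-7 5:2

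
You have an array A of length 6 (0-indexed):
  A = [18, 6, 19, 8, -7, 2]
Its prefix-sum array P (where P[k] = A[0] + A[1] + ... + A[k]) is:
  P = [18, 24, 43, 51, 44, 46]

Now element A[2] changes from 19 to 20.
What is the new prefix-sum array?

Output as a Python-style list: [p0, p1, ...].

Answer: [18, 24, 44, 52, 45, 47]

Derivation:
Change: A[2] 19 -> 20, delta = 1
P[k] for k < 2: unchanged (A[2] not included)
P[k] for k >= 2: shift by delta = 1
  P[0] = 18 + 0 = 18
  P[1] = 24 + 0 = 24
  P[2] = 43 + 1 = 44
  P[3] = 51 + 1 = 52
  P[4] = 44 + 1 = 45
  P[5] = 46 + 1 = 47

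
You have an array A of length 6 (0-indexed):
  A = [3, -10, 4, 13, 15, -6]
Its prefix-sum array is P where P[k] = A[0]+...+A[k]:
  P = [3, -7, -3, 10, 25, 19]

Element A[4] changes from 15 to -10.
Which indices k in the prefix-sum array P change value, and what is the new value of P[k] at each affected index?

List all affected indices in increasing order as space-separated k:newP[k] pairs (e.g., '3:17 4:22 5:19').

P[k] = A[0] + ... + A[k]
P[k] includes A[4] iff k >= 4
Affected indices: 4, 5, ..., 5; delta = -25
  P[4]: 25 + -25 = 0
  P[5]: 19 + -25 = -6

Answer: 4:0 5:-6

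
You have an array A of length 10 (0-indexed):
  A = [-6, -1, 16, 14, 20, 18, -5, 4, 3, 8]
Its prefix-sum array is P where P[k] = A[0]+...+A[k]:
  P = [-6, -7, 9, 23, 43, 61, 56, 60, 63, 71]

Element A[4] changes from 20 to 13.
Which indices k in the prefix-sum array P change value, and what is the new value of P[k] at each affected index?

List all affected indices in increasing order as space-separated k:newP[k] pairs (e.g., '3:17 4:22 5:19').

Answer: 4:36 5:54 6:49 7:53 8:56 9:64

Derivation:
P[k] = A[0] + ... + A[k]
P[k] includes A[4] iff k >= 4
Affected indices: 4, 5, ..., 9; delta = -7
  P[4]: 43 + -7 = 36
  P[5]: 61 + -7 = 54
  P[6]: 56 + -7 = 49
  P[7]: 60 + -7 = 53
  P[8]: 63 + -7 = 56
  P[9]: 71 + -7 = 64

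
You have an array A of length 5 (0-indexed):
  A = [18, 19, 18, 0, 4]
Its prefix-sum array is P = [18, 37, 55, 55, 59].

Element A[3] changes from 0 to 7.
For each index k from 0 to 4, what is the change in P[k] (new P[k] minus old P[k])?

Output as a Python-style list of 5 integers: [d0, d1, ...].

Answer: [0, 0, 0, 7, 7]

Derivation:
Element change: A[3] 0 -> 7, delta = 7
For k < 3: P[k] unchanged, delta_P[k] = 0
For k >= 3: P[k] shifts by exactly 7
Delta array: [0, 0, 0, 7, 7]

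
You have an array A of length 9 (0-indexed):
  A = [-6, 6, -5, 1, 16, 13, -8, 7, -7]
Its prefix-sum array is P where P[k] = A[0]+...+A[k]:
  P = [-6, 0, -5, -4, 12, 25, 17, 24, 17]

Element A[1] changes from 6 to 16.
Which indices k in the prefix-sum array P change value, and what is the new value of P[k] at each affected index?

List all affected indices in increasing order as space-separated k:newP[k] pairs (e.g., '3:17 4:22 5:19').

P[k] = A[0] + ... + A[k]
P[k] includes A[1] iff k >= 1
Affected indices: 1, 2, ..., 8; delta = 10
  P[1]: 0 + 10 = 10
  P[2]: -5 + 10 = 5
  P[3]: -4 + 10 = 6
  P[4]: 12 + 10 = 22
  P[5]: 25 + 10 = 35
  P[6]: 17 + 10 = 27
  P[7]: 24 + 10 = 34
  P[8]: 17 + 10 = 27

Answer: 1:10 2:5 3:6 4:22 5:35 6:27 7:34 8:27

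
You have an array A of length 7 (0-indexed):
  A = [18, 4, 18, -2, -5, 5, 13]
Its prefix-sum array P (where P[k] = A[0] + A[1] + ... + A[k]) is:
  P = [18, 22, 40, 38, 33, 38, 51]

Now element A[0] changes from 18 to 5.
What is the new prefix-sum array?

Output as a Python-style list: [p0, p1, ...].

Answer: [5, 9, 27, 25, 20, 25, 38]

Derivation:
Change: A[0] 18 -> 5, delta = -13
P[k] for k < 0: unchanged (A[0] not included)
P[k] for k >= 0: shift by delta = -13
  P[0] = 18 + -13 = 5
  P[1] = 22 + -13 = 9
  P[2] = 40 + -13 = 27
  P[3] = 38 + -13 = 25
  P[4] = 33 + -13 = 20
  P[5] = 38 + -13 = 25
  P[6] = 51 + -13 = 38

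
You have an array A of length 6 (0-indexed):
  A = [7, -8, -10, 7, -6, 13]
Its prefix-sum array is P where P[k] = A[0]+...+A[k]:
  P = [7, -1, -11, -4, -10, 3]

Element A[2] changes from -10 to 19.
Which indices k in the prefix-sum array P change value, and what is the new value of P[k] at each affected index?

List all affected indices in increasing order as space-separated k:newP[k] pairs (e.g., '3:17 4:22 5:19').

Answer: 2:18 3:25 4:19 5:32

Derivation:
P[k] = A[0] + ... + A[k]
P[k] includes A[2] iff k >= 2
Affected indices: 2, 3, ..., 5; delta = 29
  P[2]: -11 + 29 = 18
  P[3]: -4 + 29 = 25
  P[4]: -10 + 29 = 19
  P[5]: 3 + 29 = 32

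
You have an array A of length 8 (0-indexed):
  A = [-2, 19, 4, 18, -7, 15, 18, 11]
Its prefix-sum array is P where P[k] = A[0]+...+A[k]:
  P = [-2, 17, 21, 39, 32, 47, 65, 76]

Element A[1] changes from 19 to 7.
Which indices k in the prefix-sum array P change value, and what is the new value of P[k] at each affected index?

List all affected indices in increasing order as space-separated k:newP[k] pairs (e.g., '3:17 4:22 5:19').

P[k] = A[0] + ... + A[k]
P[k] includes A[1] iff k >= 1
Affected indices: 1, 2, ..., 7; delta = -12
  P[1]: 17 + -12 = 5
  P[2]: 21 + -12 = 9
  P[3]: 39 + -12 = 27
  P[4]: 32 + -12 = 20
  P[5]: 47 + -12 = 35
  P[6]: 65 + -12 = 53
  P[7]: 76 + -12 = 64

Answer: 1:5 2:9 3:27 4:20 5:35 6:53 7:64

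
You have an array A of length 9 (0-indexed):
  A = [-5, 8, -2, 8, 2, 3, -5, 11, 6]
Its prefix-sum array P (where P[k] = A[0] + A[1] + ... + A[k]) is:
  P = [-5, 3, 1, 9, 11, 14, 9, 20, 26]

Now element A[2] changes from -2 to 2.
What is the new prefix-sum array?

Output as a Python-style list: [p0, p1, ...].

Answer: [-5, 3, 5, 13, 15, 18, 13, 24, 30]

Derivation:
Change: A[2] -2 -> 2, delta = 4
P[k] for k < 2: unchanged (A[2] not included)
P[k] for k >= 2: shift by delta = 4
  P[0] = -5 + 0 = -5
  P[1] = 3 + 0 = 3
  P[2] = 1 + 4 = 5
  P[3] = 9 + 4 = 13
  P[4] = 11 + 4 = 15
  P[5] = 14 + 4 = 18
  P[6] = 9 + 4 = 13
  P[7] = 20 + 4 = 24
  P[8] = 26 + 4 = 30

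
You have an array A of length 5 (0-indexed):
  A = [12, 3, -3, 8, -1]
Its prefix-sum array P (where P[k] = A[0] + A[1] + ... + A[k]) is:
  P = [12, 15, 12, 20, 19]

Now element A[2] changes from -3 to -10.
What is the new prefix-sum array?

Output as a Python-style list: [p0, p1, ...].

Change: A[2] -3 -> -10, delta = -7
P[k] for k < 2: unchanged (A[2] not included)
P[k] for k >= 2: shift by delta = -7
  P[0] = 12 + 0 = 12
  P[1] = 15 + 0 = 15
  P[2] = 12 + -7 = 5
  P[3] = 20 + -7 = 13
  P[4] = 19 + -7 = 12

Answer: [12, 15, 5, 13, 12]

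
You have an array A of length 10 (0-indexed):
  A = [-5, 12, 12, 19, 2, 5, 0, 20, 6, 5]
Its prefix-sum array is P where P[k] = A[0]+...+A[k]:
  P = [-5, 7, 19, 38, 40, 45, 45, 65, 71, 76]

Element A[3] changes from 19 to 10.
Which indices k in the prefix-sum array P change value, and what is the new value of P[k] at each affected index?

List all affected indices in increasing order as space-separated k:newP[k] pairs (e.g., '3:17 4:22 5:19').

P[k] = A[0] + ... + A[k]
P[k] includes A[3] iff k >= 3
Affected indices: 3, 4, ..., 9; delta = -9
  P[3]: 38 + -9 = 29
  P[4]: 40 + -9 = 31
  P[5]: 45 + -9 = 36
  P[6]: 45 + -9 = 36
  P[7]: 65 + -9 = 56
  P[8]: 71 + -9 = 62
  P[9]: 76 + -9 = 67

Answer: 3:29 4:31 5:36 6:36 7:56 8:62 9:67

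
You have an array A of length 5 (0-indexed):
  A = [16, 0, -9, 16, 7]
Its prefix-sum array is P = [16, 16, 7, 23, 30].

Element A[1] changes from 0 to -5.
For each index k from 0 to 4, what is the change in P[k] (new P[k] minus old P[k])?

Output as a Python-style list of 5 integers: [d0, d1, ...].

Answer: [0, -5, -5, -5, -5]

Derivation:
Element change: A[1] 0 -> -5, delta = -5
For k < 1: P[k] unchanged, delta_P[k] = 0
For k >= 1: P[k] shifts by exactly -5
Delta array: [0, -5, -5, -5, -5]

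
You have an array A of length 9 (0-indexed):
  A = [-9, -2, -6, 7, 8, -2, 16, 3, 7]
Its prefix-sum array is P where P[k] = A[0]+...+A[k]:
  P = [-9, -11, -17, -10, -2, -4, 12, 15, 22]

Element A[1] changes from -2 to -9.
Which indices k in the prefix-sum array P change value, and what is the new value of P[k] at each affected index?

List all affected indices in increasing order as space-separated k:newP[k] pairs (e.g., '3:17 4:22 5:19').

Answer: 1:-18 2:-24 3:-17 4:-9 5:-11 6:5 7:8 8:15

Derivation:
P[k] = A[0] + ... + A[k]
P[k] includes A[1] iff k >= 1
Affected indices: 1, 2, ..., 8; delta = -7
  P[1]: -11 + -7 = -18
  P[2]: -17 + -7 = -24
  P[3]: -10 + -7 = -17
  P[4]: -2 + -7 = -9
  P[5]: -4 + -7 = -11
  P[6]: 12 + -7 = 5
  P[7]: 15 + -7 = 8
  P[8]: 22 + -7 = 15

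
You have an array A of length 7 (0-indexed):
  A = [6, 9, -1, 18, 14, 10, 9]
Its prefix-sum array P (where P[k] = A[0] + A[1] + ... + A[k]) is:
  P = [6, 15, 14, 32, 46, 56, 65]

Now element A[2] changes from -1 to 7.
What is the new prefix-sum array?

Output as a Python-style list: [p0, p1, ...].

Change: A[2] -1 -> 7, delta = 8
P[k] for k < 2: unchanged (A[2] not included)
P[k] for k >= 2: shift by delta = 8
  P[0] = 6 + 0 = 6
  P[1] = 15 + 0 = 15
  P[2] = 14 + 8 = 22
  P[3] = 32 + 8 = 40
  P[4] = 46 + 8 = 54
  P[5] = 56 + 8 = 64
  P[6] = 65 + 8 = 73

Answer: [6, 15, 22, 40, 54, 64, 73]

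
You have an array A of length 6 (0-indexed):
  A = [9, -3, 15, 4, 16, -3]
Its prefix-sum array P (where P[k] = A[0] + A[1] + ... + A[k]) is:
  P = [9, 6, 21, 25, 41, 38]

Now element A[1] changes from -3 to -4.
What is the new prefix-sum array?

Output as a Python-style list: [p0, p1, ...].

Answer: [9, 5, 20, 24, 40, 37]

Derivation:
Change: A[1] -3 -> -4, delta = -1
P[k] for k < 1: unchanged (A[1] not included)
P[k] for k >= 1: shift by delta = -1
  P[0] = 9 + 0 = 9
  P[1] = 6 + -1 = 5
  P[2] = 21 + -1 = 20
  P[3] = 25 + -1 = 24
  P[4] = 41 + -1 = 40
  P[5] = 38 + -1 = 37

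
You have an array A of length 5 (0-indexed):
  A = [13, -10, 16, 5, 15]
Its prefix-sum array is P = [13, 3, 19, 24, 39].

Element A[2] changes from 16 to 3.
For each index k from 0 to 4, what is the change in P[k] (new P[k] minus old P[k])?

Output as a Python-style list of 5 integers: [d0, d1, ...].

Element change: A[2] 16 -> 3, delta = -13
For k < 2: P[k] unchanged, delta_P[k] = 0
For k >= 2: P[k] shifts by exactly -13
Delta array: [0, 0, -13, -13, -13]

Answer: [0, 0, -13, -13, -13]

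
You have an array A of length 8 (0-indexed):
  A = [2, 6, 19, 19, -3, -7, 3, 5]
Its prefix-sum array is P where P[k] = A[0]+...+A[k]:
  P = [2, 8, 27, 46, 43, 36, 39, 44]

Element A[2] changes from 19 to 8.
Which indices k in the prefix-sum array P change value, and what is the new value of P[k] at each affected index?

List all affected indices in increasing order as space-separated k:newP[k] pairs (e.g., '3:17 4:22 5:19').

Answer: 2:16 3:35 4:32 5:25 6:28 7:33

Derivation:
P[k] = A[0] + ... + A[k]
P[k] includes A[2] iff k >= 2
Affected indices: 2, 3, ..., 7; delta = -11
  P[2]: 27 + -11 = 16
  P[3]: 46 + -11 = 35
  P[4]: 43 + -11 = 32
  P[5]: 36 + -11 = 25
  P[6]: 39 + -11 = 28
  P[7]: 44 + -11 = 33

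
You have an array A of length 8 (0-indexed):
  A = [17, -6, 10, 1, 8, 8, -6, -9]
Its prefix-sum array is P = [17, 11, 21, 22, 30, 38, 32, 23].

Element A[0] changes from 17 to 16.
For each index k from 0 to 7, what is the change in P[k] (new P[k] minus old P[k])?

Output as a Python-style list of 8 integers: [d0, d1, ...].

Answer: [-1, -1, -1, -1, -1, -1, -1, -1]

Derivation:
Element change: A[0] 17 -> 16, delta = -1
For k < 0: P[k] unchanged, delta_P[k] = 0
For k >= 0: P[k] shifts by exactly -1
Delta array: [-1, -1, -1, -1, -1, -1, -1, -1]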